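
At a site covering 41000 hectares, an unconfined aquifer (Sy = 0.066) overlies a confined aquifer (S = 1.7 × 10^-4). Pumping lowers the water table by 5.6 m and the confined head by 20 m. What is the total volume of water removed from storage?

ΔV ≈ 1.53 × 10^8 m³

A = 41000 hectares = 4.1 × 10^8 m²
Unconfined: ΔV_u = Sy × A × Δh_u = 0.066 × 4.1 × 10^8 × 5.6 = 1.515 × 10^8 m³
Confined: ΔV_c = S × A × Δh_c = 1.7 × 10^-4 × 4.1 × 10^8 × 20 = 1.394 × 10^6 m³
Total ΔV = 1.515 × 10^8 + 1.394 × 10^6 = 1.529 × 10^8 m³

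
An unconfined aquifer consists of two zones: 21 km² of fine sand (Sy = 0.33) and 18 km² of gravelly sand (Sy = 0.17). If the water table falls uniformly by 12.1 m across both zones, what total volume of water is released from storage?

A₁ = 21 km² = 2.1 × 10^7 m²; A₂ = 18 km² = 1.8 × 10^7 m²
ΔV₁ = 0.33 × 2.1 × 10^7 × 12.1 = 8.385 × 10^7 m³
ΔV₂ = 0.17 × 1.8 × 10^7 × 12.1 = 3.703 × 10^7 m³
ΔV = ΔV₁ + ΔV₂ = 1.209 × 10^8 m³

ΔV ≈ 1.21 × 10^8 m³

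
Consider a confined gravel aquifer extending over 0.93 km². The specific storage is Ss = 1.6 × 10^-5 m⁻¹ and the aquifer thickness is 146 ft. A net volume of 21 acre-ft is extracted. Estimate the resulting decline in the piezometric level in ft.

Δh ≈ 128 ft

b = 146 ft = 44.5 m
S = Ss × b = 1.6 × 10^-5 m⁻¹ × 44.5 m = 7.12 × 10^-4
A = 0.93 km² = 9.3 × 10^5 m²
ΔV = 21 acre-ft = 25900 m³
Δh = ΔV / (S × A) = 25900 m³ / (7.12 × 10^-4 × 9.3 × 10^5 m²) = 39.12 m
Δh = 39.12 m = 128.3 ft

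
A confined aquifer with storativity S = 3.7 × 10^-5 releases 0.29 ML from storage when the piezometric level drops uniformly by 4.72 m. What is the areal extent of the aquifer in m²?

A ≈ 1.66 × 10^6 m²

ΔV = 0.29 ML = 290 m³
A = ΔV / (S × Δh) = 290 / (3.7 × 10^-5 × 4.72) = 1.661 × 10^6 m²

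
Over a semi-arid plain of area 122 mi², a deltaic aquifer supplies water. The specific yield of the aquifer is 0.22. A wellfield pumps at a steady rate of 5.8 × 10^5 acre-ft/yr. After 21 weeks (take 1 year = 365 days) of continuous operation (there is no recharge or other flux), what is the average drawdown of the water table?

Δh ≈ 4.14 m

A = 122 mi² = 3.16 × 10^8 m²
Q = 5.8 × 10^5 acre-ft/yr = 1.96 × 10^6 m³/d
t = 21 weeks = 147 d
ΔV = Q × t = 1.96 × 10^6 m³/d × 147 d = 2.881 × 10^8 m³
Δh = ΔV / (Sy × A) = 2.881 × 10^8 / (0.22 × 3.16 × 10^8) = 4.145 m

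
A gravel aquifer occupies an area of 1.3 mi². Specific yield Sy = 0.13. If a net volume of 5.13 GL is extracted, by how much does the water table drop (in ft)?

Δh ≈ 38.5 ft

A = 1.3 mi² = 3.367 × 10^6 m²
ΔV = 5.13 GL = 5.13 × 10^6 m³
Δh = ΔV / (Sy × A) = 5.13 × 10^6 m³ / (0.13 × 3.367 × 10^6 m²) = 11.72 m
Δh = 11.72 m = 38.45 ft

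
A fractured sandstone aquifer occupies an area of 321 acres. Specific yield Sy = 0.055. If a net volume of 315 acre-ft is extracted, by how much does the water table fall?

A = 321 acres = 1.299 × 10^6 m²
ΔV = 315 acre-ft = 3.885 × 10^5 m³
Δh = ΔV / (Sy × A) = 3.885 × 10^5 m³ / (0.055 × 1.299 × 10^6 m²) = 5.438 m

Δh ≈ 5.44 m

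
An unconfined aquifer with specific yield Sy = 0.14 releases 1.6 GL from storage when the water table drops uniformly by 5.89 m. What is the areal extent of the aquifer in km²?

ΔV = 1.6 GL = 1.6 × 10^6 m³
A = ΔV / (Sy × Δh) = 1.6 × 10^6 / (0.14 × 5.89) = 1.94 × 10^6 m²
A = 1.94 × 10^6 m² = 1.94 km²

A ≈ 1.94 km²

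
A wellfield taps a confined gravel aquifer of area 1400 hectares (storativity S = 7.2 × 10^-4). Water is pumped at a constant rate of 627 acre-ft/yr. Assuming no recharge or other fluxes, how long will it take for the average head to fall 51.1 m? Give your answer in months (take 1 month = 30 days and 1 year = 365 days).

t ≈ 8.1 months

A = 1400 hectares = 1.4 × 10^7 m²
ΔV = S × A × Δh = 7.2 × 10^-4 × 1.4 × 10^7 × 51.1 = 5.151 × 10^5 m³
Q = 627 acre-ft/yr = 2119 m³/d
t = ΔV / Q = 5.151 × 10^5 m³ / 2119 m³/d = 243.1 d
t = 243.1 d ≈ 8.103 months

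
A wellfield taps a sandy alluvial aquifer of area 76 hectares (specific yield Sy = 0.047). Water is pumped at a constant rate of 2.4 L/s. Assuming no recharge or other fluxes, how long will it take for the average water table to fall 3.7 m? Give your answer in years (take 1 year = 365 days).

A = 76 hectares = 7.6 × 10^5 m²
ΔV = Sy × A × Δh = 0.047 × 7.6 × 10^5 × 3.7 = 1.322 × 10^5 m³
Q = 2.4 L/s = 207.4 m³/d
t = ΔV / Q = 1.322 × 10^5 m³ / 207.4 m³/d = 637.4 d
t = 637.4 d ≈ 1.746 years

t ≈ 1.75 years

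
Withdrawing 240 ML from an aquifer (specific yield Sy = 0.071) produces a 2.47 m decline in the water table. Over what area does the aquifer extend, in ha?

A ≈ 137 ha

ΔV = 240 ML = 2.4 × 10^5 m³
A = ΔV / (Sy × Δh) = 2.4 × 10^5 / (0.071 × 2.47) = 1.369 × 10^6 m²
A = 1.369 × 10^6 m² = 136.9 ha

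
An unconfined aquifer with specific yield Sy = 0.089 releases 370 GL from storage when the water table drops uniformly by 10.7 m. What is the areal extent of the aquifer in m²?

A ≈ 3.89 × 10^8 m²

ΔV = 370 GL = 3.7 × 10^8 m³
A = ΔV / (Sy × Δh) = 3.7 × 10^8 / (0.089 × 10.7) = 3.885 × 10^8 m²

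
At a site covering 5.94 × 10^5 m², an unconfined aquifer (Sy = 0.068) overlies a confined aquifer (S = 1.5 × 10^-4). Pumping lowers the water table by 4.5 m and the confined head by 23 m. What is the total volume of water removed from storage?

ΔV ≈ 1.84 × 10^5 m³

Unconfined: ΔV_u = Sy × A × Δh_u = 0.068 × 5.94 × 10^5 × 4.5 = 1.818 × 10^5 m³
Confined: ΔV_c = S × A × Δh_c = 1.5 × 10^-4 × 5.94 × 10^5 × 23 = 2049 m³
Total ΔV = 1.818 × 10^5 + 2049 = 1.838 × 10^5 m³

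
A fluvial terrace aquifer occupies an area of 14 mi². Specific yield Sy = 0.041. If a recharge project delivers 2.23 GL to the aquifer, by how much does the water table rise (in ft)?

A = 14 mi² = 3.626 × 10^7 m²
ΔV = 2.23 GL = 2.23 × 10^6 m³
Δh = ΔV / (Sy × A) = 2.23 × 10^6 m³ / (0.041 × 3.626 × 10^7 m²) = 1.5 m
Δh = 1.5 m = 4.921 ft

Δh ≈ 4.92 ft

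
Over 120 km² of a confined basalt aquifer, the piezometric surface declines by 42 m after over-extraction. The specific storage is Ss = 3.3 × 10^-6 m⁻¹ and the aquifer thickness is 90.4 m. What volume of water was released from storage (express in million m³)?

S = Ss × b = 3.3 × 10^-6 m⁻¹ × 90.4 m = 2.983 × 10^-4
A = 120 km² = 1.2 × 10^8 m²
ΔV = S × A × Δh = 2.983 × 10^-4 × 1.2 × 10^8 m² × 42 m = 1.504 × 10^6 m³
ΔV = 1.504 × 10^6 m³ = 1.504 million m³

ΔV ≈ 1.5 million m³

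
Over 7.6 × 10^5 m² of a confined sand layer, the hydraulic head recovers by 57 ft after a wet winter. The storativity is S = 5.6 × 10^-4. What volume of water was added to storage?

ΔV ≈ 7390 m³

Δh = 57 ft = 17.37 m
ΔV = S × A × Δh = 5.6 × 10^-4 × 7.6 × 10^5 m² × 17.37 m = 7394 m³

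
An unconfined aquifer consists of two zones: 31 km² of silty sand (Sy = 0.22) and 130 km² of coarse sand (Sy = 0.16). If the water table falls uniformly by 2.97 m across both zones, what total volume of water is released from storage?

ΔV ≈ 8.2 × 10^7 m³

A₁ = 31 km² = 3.1 × 10^7 m²; A₂ = 130 km² = 1.3 × 10^8 m²
ΔV₁ = 0.22 × 3.1 × 10^7 × 2.97 = 2.026 × 10^7 m³
ΔV₂ = 0.16 × 1.3 × 10^8 × 2.97 = 6.178 × 10^7 m³
ΔV = ΔV₁ + ΔV₂ = 8.203 × 10^7 m³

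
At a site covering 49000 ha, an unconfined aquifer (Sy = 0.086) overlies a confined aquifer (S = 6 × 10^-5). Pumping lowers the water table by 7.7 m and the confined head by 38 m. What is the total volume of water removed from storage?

A = 49000 ha = 4.9 × 10^8 m²
Unconfined: ΔV_u = Sy × A × Δh_u = 0.086 × 4.9 × 10^8 × 7.7 = 3.245 × 10^8 m³
Confined: ΔV_c = S × A × Δh_c = 6 × 10^-5 × 4.9 × 10^8 × 38 = 1.117 × 10^6 m³
Total ΔV = 3.245 × 10^8 + 1.117 × 10^6 = 3.256 × 10^8 m³

ΔV ≈ 3.26 × 10^8 m³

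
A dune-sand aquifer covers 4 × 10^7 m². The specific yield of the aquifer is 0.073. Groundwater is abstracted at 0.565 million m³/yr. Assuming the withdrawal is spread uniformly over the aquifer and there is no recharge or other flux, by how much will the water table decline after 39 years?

Q = 0.565 million m³/yr = 1548 m³/d
t = 39 years = 14240 d
ΔV = Q × t = 1548 m³/d × 14240 d = 2.204 × 10^7 m³
Δh = ΔV / (Sy × A) = 2.204 × 10^7 / (0.073 × 4 × 10^7) = 7.546 m

Δh ≈ 7.55 m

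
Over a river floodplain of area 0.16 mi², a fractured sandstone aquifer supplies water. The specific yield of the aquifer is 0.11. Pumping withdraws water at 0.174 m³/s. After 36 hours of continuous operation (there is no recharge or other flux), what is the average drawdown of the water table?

Δh ≈ 0.495 m

A = 0.16 mi² = 4.144 × 10^5 m²
Q = 0.174 m³/s = 15030 m³/d
t = 36 hours = 1.5 d
ΔV = Q × t = 15030 m³/d × 1.5 d = 22550 m³
Δh = ΔV / (Sy × A) = 22550 / (0.11 × 4.144 × 10^5) = 0.4947 m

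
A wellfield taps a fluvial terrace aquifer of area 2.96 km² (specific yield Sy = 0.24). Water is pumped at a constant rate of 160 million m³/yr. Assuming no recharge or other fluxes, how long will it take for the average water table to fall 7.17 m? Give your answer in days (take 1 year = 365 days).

A = 2.96 km² = 2.96 × 10^6 m²
ΔV = Sy × A × Δh = 0.24 × 2.96 × 10^6 × 7.17 = 5.094 × 10^6 m³
Q = 160 million m³/yr = 4.384 × 10^5 m³/d
t = ΔV / Q = 5.094 × 10^6 m³ / 4.384 × 10^5 m³/d = 11.62 d

t ≈ 11.6 days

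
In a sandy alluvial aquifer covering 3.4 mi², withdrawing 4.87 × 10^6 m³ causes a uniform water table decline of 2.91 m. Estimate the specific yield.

A = 3.4 mi² = 8.806 × 10^6 m²
Sy = ΔV / (A × Δh) = 4.87 × 10^6 m³ / (8.806 × 10^6 m² × 2.91 m) = 0.19

Sy ≈ 0.19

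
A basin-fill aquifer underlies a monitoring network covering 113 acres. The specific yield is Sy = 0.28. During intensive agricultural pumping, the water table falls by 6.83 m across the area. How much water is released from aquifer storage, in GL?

A = 113 acres = 4.573 × 10^5 m²
ΔV = Sy × A × Δh = 0.28 × 4.573 × 10^5 m² × 6.83 m = 8.745 × 10^5 m³
ΔV = 8.745 × 10^5 m³ = 0.8745 GL

ΔV ≈ 0.875 GL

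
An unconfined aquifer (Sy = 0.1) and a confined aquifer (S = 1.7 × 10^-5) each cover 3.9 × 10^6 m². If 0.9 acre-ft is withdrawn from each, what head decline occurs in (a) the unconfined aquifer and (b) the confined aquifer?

ΔV = 0.9 acre-ft = 1110 m³
Unconfined: Δh_u = ΔV/(Sy·A) = 1110/(0.1 × 3.9 × 10^6) = 0.002846 m
Confined: Δh_c = ΔV/(S·A) = 1110/(1.7 × 10^-5 × 3.9 × 10^6) = 16.74 m

Δh_u ≈ 0.00285 m; Δh_c ≈ 16.7 m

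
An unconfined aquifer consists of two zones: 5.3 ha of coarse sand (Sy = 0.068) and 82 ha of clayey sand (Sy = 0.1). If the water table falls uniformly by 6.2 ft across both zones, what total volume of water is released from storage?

ΔV ≈ 1.62 × 10^5 m³

A₁ = 5.3 ha = 53000 m²; A₂ = 82 ha = 8.2 × 10^5 m²
Δh = 6.2 ft = 1.89 m
ΔV₁ = 0.068 × 53000 × 1.89 = 6811 m³
ΔV₂ = 0.1 × 8.2 × 10^5 × 1.89 = 1.55 × 10^5 m³
ΔV = ΔV₁ + ΔV₂ = 1.618 × 10^5 m³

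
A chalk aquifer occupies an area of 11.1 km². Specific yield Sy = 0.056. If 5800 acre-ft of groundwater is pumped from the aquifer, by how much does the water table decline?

Δh ≈ 11.5 m

A = 11.1 km² = 1.11 × 10^7 m²
ΔV = 5800 acre-ft = 7.154 × 10^6 m³
Δh = ΔV / (Sy × A) = 7.154 × 10^6 m³ / (0.056 × 1.11 × 10^7 m²) = 11.51 m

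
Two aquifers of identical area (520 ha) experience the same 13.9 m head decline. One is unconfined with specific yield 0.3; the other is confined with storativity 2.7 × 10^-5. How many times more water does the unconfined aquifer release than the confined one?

ΔV_u / ΔV_c ≈ 11100

A = 520 ha = 5.2 × 10^6 m²
Unconfined: ΔV_u = Sy × A × Δh = 0.3 × 5.2 × 10^6 × 13.9 = 2.168 × 10^7 m³
Confined: ΔV_c = S × A × Δh = 2.7 × 10^-5 × 5.2 × 10^6 × 13.9 = 1952 m³
Ratio = ΔV_u / ΔV_c = Sy / S = 0.3 / 2.7 × 10^-5 = 11110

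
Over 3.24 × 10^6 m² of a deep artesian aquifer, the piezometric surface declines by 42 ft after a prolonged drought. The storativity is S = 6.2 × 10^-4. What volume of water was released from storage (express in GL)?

ΔV ≈ 0.0257 GL

Δh = 42 ft = 12.8 m
ΔV = S × A × Δh = 6.2 × 10^-4 × 3.24 × 10^6 m² × 12.8 m = 25720 m³
ΔV = 25720 m³ = 0.02572 GL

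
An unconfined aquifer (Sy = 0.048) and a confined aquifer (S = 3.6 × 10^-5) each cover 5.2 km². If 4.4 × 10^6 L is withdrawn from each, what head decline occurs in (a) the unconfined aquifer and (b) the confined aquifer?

Δh_u ≈ 0.0176 m; Δh_c ≈ 23.5 m

A = 5.2 km² = 5.2 × 10^6 m²
ΔV = 4.4 × 10^6 L = 4400 m³
Unconfined: Δh_u = ΔV/(Sy·A) = 4400/(0.048 × 5.2 × 10^6) = 0.01763 m
Confined: Δh_c = ΔV/(S·A) = 4400/(3.6 × 10^-5 × 5.2 × 10^6) = 23.5 m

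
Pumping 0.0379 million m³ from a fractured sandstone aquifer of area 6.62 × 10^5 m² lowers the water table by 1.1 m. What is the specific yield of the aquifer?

Sy ≈ 0.052

ΔV = 0.0379 million m³ = 37900 m³
Sy = ΔV / (A × Δh) = 37900 m³ / (6.62 × 10^5 m² × 1.1 m) = 0.05205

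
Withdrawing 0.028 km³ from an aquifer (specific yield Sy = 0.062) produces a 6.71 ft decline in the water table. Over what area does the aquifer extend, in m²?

A ≈ 2.21 × 10^8 m²

Δh = 6.71 ft = 2.045 m
ΔV = 0.028 km³ = 2.8 × 10^7 m³
A = ΔV / (Sy × Δh) = 2.8 × 10^7 / (0.062 × 2.045) = 2.208 × 10^8 m²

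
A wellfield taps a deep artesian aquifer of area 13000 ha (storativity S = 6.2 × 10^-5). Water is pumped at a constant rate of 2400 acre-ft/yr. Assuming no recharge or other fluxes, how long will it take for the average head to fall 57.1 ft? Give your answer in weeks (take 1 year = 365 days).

A = 13000 ha = 1.3 × 10^8 m²
Δh = 57.1 ft = 17.4 m
ΔV = S × A × Δh = 6.2 × 10^-5 × 1.3 × 10^8 × 17.4 = 1.403 × 10^5 m³
Q = 2400 acre-ft/yr = 8111 m³/d
t = ΔV / Q = 1.403 × 10^5 m³ / 8111 m³/d = 17.3 d
t = 17.3 d ≈ 2.471 weeks

t ≈ 2.47 weeks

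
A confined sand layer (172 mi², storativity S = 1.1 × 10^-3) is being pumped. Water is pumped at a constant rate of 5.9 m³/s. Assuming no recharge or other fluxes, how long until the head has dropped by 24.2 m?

t ≈ 23.3 days

A = 172 mi² = 4.455 × 10^8 m²
ΔV = S × A × Δh = 0.0011 × 4.455 × 10^8 × 24.2 = 1.186 × 10^7 m³
Q = 5.9 m³/s = 5.098 × 10^5 m³/d
t = ΔV / Q = 1.186 × 10^7 m³ / 5.098 × 10^5 m³/d = 23.26 d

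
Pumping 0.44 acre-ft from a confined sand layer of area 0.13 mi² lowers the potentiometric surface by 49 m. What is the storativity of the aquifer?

A = 0.13 mi² = 3.367 × 10^5 m²
ΔV = 0.44 acre-ft = 542.7 m³
S = ΔV / (A × Δh) = 542.7 m³ / (3.367 × 10^5 m² × 49 m) = 3.29 × 10^-5

S ≈ 3.3 × 10^-5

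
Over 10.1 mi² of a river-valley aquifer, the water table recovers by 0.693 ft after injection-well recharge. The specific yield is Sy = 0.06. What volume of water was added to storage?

A = 10.1 mi² = 2.616 × 10^7 m²
Δh = 0.693 ft = 0.2112 m
ΔV = Sy × A × Δh = 0.06 × 2.616 × 10^7 m² × 0.2112 m = 3.315 × 10^5 m³

ΔV ≈ 3.32 × 10^5 m³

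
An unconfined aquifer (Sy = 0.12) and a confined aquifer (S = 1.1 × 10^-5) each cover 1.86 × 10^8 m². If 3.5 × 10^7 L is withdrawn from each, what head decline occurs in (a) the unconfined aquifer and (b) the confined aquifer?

Δh_u ≈ 0.00157 m; Δh_c ≈ 17.1 m

ΔV = 3.5 × 10^7 L = 35000 m³
Unconfined: Δh_u = ΔV/(Sy·A) = 35000/(0.12 × 1.86 × 10^8) = 0.001568 m
Confined: Δh_c = ΔV/(S·A) = 35000/(1.1 × 10^-5 × 1.86 × 10^8) = 17.11 m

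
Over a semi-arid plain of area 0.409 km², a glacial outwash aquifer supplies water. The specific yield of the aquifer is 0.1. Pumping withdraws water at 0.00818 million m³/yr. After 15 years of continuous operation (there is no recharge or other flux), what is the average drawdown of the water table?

Δh ≈ 3 m

A = 0.409 km² = 4.09 × 10^5 m²
Q = 0.00818 million m³/yr = 22.41 m³/d
t = 15 years = 5475 d
ΔV = Q × t = 22.41 m³/d × 5475 d = 1.227 × 10^5 m³
Δh = ΔV / (Sy × A) = 1.227 × 10^5 / (0.1 × 4.09 × 10^5) = 3 m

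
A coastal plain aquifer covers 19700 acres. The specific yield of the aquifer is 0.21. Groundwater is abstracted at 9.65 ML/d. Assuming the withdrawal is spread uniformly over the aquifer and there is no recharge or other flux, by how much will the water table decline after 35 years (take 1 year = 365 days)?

Δh ≈ 7.36 m

A = 19700 acres = 7.972 × 10^7 m²
Q = 9.65 ML/d = 9650 m³/d
t = 35 years = 12780 d
ΔV = Q × t = 9650 m³/d × 12780 d = 1.233 × 10^8 m³
Δh = ΔV / (Sy × A) = 1.233 × 10^8 / (0.21 × 7.972 × 10^7) = 7.364 m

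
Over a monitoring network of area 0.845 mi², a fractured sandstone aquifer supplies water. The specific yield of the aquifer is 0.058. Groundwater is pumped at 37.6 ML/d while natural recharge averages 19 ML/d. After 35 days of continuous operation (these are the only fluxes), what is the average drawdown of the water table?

Δh ≈ 5.13 m

A = 0.845 mi² = 2.189 × 10^6 m²
Net abstraction = 37.6 − 19 = 18.6 ML/d
Q_net = 18.6 ML/d = 18600 m³/d
ΔV = Q × t = 18600 m³/d × 35 d = 6.51 × 10^5 m³
Δh = ΔV / (Sy × A) = 6.51 × 10^5 / (0.058 × 2.189 × 10^6) = 5.129 m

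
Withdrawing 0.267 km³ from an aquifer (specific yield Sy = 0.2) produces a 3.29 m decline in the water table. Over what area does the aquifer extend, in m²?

ΔV = 0.267 km³ = 2.67 × 10^8 m³
A = ΔV / (Sy × Δh) = 2.67 × 10^8 / (0.2 × 3.29) = 4.058 × 10^8 m²

A ≈ 4.06 × 10^8 m²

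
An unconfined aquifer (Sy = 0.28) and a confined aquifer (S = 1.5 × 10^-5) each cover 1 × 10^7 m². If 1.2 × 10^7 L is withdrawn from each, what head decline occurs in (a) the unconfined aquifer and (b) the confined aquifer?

Δh_u ≈ 0.00429 m; Δh_c ≈ 80 m

ΔV = 1.2 × 10^7 L = 12000 m³
Unconfined: Δh_u = ΔV/(Sy·A) = 12000/(0.28 × 1 × 10^7) = 0.004286 m
Confined: Δh_c = ΔV/(S·A) = 12000/(1.5 × 10^-5 × 1 × 10^7) = 80 m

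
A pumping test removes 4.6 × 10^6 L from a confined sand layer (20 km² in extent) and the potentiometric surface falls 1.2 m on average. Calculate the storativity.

A = 20 km² = 2 × 10^7 m²
ΔV = 4.6 × 10^6 L = 4600 m³
S = ΔV / (A × Δh) = 4600 m³ / (2 × 10^7 m² × 1.2 m) = 1.917 × 10^-4

S ≈ 1.9 × 10^-4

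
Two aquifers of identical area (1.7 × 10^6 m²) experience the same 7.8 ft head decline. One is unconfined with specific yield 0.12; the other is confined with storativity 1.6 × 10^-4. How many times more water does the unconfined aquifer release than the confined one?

ΔV_u / ΔV_c ≈ 750

Δh = 7.8 ft = 2.377 m
Unconfined: ΔV_u = Sy × A × Δh = 0.12 × 1.7 × 10^6 × 2.377 = 4.85 × 10^5 m³
Confined: ΔV_c = S × A × Δh = 1.6 × 10^-4 × 1.7 × 10^6 × 2.377 = 646.7 m³
Ratio = ΔV_u / ΔV_c = Sy / S = 0.12 / 1.6 × 10^-4 = 750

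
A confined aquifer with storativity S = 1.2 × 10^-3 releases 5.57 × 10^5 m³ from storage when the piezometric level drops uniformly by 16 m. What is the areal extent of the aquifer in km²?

A ≈ 29 km²

A = ΔV / (S × Δh) = 5.57 × 10^5 / (0.0012 × 16) = 2.901 × 10^7 m²
A = 2.901 × 10^7 m² = 29.01 km²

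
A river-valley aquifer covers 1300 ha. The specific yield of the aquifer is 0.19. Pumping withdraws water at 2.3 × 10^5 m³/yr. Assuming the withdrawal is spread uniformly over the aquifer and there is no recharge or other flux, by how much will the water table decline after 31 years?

Δh ≈ 2.89 m

A = 1300 ha = 1.3 × 10^7 m²
Q = 2.3 × 10^5 m³/yr = 630.1 m³/d
t = 31 years = 11320 d
ΔV = Q × t = 630.1 m³/d × 11320 d = 7.13 × 10^6 m³
Δh = ΔV / (Sy × A) = 7.13 × 10^6 / (0.19 × 1.3 × 10^7) = 2.887 m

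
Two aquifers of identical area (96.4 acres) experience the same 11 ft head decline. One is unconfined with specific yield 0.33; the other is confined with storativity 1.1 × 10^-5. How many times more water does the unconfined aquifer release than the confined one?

A = 96.4 acres = 3.901 × 10^5 m²
Δh = 11 ft = 3.353 m
Unconfined: ΔV_u = Sy × A × Δh = 0.33 × 3.901 × 10^5 × 3.353 = 4.316 × 10^5 m³
Confined: ΔV_c = S × A × Δh = 1.1 × 10^-5 × 3.901 × 10^5 × 3.353 = 14.39 m³
Ratio = ΔV_u / ΔV_c = Sy / S = 0.33 / 1.1 × 10^-5 = 30000

ΔV_u / ΔV_c ≈ 30000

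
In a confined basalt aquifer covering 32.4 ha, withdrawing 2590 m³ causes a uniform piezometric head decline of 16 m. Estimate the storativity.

A = 32.4 ha = 3.24 × 10^5 m²
S = ΔV / (A × Δh) = 2590 m³ / (3.24 × 10^5 m² × 16 m) = 4.996 × 10^-4

S ≈ 5 × 10^-4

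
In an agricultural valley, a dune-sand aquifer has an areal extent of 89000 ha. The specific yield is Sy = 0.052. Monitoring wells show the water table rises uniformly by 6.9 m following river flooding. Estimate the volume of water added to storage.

ΔV ≈ 3.19 × 10^8 m³

A = 89000 ha = 8.9 × 10^8 m²
ΔV = Sy × A × Δh = 0.052 × 8.9 × 10^8 m² × 6.9 m = 3.193 × 10^8 m³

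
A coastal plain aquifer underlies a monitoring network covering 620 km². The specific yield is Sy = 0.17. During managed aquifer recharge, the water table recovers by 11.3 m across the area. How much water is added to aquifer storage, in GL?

A = 620 km² = 6.2 × 10^8 m²
ΔV = Sy × A × Δh = 0.17 × 6.2 × 10^8 m² × 11.3 m = 1.191 × 10^9 m³
ΔV = 1.191 × 10^9 m³ = 1191 GL

ΔV ≈ 1190 GL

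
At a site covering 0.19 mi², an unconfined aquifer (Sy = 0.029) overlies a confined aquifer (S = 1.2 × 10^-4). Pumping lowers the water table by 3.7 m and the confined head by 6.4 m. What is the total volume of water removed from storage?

A = 0.19 mi² = 4.921 × 10^5 m²
Unconfined: ΔV_u = Sy × A × Δh_u = 0.029 × 4.921 × 10^5 × 3.7 = 52800 m³
Confined: ΔV_c = S × A × Δh_c = 1.2 × 10^-4 × 4.921 × 10^5 × 6.4 = 377.9 m³
Total ΔV = 52800 + 377.9 = 53180 m³

ΔV ≈ 53200 m³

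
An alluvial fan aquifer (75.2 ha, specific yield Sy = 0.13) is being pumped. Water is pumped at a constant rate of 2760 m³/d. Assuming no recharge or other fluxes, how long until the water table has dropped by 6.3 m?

A = 75.2 ha = 7.52 × 10^5 m²
ΔV = Sy × A × Δh = 0.13 × 7.52 × 10^5 × 6.3 = 6.159 × 10^5 m³
t = ΔV / Q = 6.159 × 10^5 m³ / 2760 m³/d = 223.1 d

t ≈ 223 days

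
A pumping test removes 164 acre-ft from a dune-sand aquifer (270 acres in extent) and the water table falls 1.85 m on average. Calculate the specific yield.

Sy ≈ 0.1

A = 270 acres = 1.093 × 10^6 m²
ΔV = 164 acre-ft = 2.023 × 10^5 m³
Sy = ΔV / (A × Δh) = 2.023 × 10^5 m³ / (1.093 × 10^6 m² × 1.85 m) = 0.1001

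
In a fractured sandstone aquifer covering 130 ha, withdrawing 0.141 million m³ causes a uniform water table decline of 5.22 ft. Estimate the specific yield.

Sy ≈ 0.068

A = 130 ha = 1.3 × 10^6 m²
Δh = 5.22 ft = 1.591 m
ΔV = 0.141 million m³ = 1.41 × 10^5 m³
Sy = ΔV / (A × Δh) = 1.41 × 10^5 m³ / (1.3 × 10^6 m² × 1.591 m) = 0.06817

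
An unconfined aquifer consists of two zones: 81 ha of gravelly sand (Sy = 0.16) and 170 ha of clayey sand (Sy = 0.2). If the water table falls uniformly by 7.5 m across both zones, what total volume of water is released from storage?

ΔV ≈ 3.52 × 10^6 m³

A₁ = 81 ha = 8.1 × 10^5 m²; A₂ = 170 ha = 1.7 × 10^6 m²
ΔV₁ = 0.16 × 8.1 × 10^5 × 7.5 = 9.72 × 10^5 m³
ΔV₂ = 0.2 × 1.7 × 10^6 × 7.5 = 2.55 × 10^6 m³
ΔV = ΔV₁ + ΔV₂ = 3.522 × 10^6 m³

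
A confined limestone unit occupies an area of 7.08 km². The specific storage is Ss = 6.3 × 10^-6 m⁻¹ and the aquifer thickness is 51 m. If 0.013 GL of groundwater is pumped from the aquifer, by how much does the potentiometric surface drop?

Δh ≈ 5.71 m

S = Ss × b = 6.3 × 10^-6 m⁻¹ × 51 m = 3.213 × 10^-4
A = 7.08 km² = 7.08 × 10^6 m²
ΔV = 0.013 GL = 13000 m³
Δh = ΔV / (S × A) = 13000 m³ / (3.213 × 10^-4 × 7.08 × 10^6 m²) = 5.715 m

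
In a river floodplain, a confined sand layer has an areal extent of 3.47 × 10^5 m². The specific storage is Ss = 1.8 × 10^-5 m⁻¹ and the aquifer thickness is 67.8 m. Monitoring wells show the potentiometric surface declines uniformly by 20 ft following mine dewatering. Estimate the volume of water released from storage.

S = Ss × b = 1.8 × 10^-5 m⁻¹ × 67.8 m = 1.22 × 10^-3
Δh = 20 ft = 6.096 m
ΔV = S × A × Δh = 0.00122 × 3.47 × 10^5 m² × 6.096 m = 2582 m³

ΔV ≈ 2580 m³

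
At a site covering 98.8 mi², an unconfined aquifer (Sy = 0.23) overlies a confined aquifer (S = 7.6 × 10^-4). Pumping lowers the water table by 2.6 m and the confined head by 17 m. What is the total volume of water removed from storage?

A = 98.8 mi² = 2.559 × 10^8 m²
Unconfined: ΔV_u = Sy × A × Δh_u = 0.23 × 2.559 × 10^8 × 2.6 = 1.53 × 10^8 m³
Confined: ΔV_c = S × A × Δh_c = 7.6 × 10^-4 × 2.559 × 10^8 × 17 = 3.306 × 10^6 m³
Total ΔV = 1.53 × 10^8 + 3.306 × 10^6 = 1.563 × 10^8 m³

ΔV ≈ 1.56 × 10^8 m³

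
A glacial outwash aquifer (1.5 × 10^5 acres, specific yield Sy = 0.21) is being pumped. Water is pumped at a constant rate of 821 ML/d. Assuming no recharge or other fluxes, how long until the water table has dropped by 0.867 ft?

A = 1.5 × 10^5 acres = 6.07 × 10^8 m²
Δh = 0.867 ft = 0.2643 m
ΔV = Sy × A × Δh = 0.21 × 6.07 × 10^8 × 0.2643 = 3.369 × 10^7 m³
Q = 821 ML/d = 8.21 × 10^5 m³/d
t = ΔV / Q = 3.369 × 10^7 m³ / 8.21 × 10^5 m³/d = 41.03 d

t ≈ 41 days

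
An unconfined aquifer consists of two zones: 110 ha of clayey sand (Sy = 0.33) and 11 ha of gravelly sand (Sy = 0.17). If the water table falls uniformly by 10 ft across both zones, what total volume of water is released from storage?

A₁ = 110 ha = 1.1 × 10^6 m²; A₂ = 11 ha = 1.1 × 10^5 m²
Δh = 10 ft = 3.048 m
ΔV₁ = 0.33 × 1.1 × 10^6 × 3.048 = 1.106 × 10^6 m³
ΔV₂ = 0.17 × 1.1 × 10^5 × 3.048 = 57000 m³
ΔV = ΔV₁ + ΔV₂ = 1.163 × 10^6 m³

ΔV ≈ 1.16 × 10^6 m³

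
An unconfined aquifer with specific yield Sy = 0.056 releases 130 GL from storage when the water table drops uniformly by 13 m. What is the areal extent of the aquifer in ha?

ΔV = 130 GL = 1.3 × 10^8 m³
A = ΔV / (Sy × Δh) = 1.3 × 10^8 / (0.056 × 13) = 1.786 × 10^8 m²
A = 1.786 × 10^8 m² = 17860 ha

A ≈ 17900 ha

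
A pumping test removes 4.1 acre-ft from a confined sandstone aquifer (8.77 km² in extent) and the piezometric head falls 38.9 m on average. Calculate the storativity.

A = 8.77 km² = 8.77 × 10^6 m²
ΔV = 4.1 acre-ft = 5057 m³
S = ΔV / (A × Δh) = 5057 m³ / (8.77 × 10^6 m² × 38.9 m) = 1.482 × 10^-5

S ≈ 1.5 × 10^-5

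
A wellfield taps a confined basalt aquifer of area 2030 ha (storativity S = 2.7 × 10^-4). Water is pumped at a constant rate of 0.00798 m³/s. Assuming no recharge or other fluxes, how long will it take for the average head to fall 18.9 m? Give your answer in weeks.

t ≈ 21.5 weeks

A = 2030 ha = 2.03 × 10^7 m²
ΔV = S × A × Δh = 2.7 × 10^-4 × 2.03 × 10^7 × 18.9 = 1.036 × 10^5 m³
Q = 0.00798 m³/s = 689.5 m³/d
t = ΔV / Q = 1.036 × 10^5 m³ / 689.5 m³/d = 150.2 d
t = 150.2 d ≈ 21.46 weeks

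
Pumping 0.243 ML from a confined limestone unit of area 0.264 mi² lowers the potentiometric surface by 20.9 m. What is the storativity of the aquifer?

S ≈ 1.7 × 10^-5

A = 0.264 mi² = 6.838 × 10^5 m²
ΔV = 0.243 ML = 243 m³
S = ΔV / (A × Δh) = 243 m³ / (6.838 × 10^5 m² × 20.9 m) = 1.7 × 10^-5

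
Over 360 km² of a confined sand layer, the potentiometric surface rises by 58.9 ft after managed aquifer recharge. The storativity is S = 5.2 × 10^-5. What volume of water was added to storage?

A = 360 km² = 3.6 × 10^8 m²
Δh = 58.9 ft = 17.95 m
ΔV = S × A × Δh = 5.2 × 10^-5 × 3.6 × 10^8 m² × 17.95 m = 3.361 × 10^5 m³

ΔV ≈ 3.36 × 10^5 m³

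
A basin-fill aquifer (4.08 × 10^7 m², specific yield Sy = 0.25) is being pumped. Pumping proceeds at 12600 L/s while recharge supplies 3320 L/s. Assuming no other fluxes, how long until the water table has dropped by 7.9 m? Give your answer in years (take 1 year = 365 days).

ΔV = Sy × A × Δh = 0.25 × 4.08 × 10^7 × 7.9 = 8.058 × 10^7 m³
Net withdrawal = 12600 − 3320 = 9280 L/s = 8.018 × 10^5 m³/d
t = ΔV / Q = 8.058 × 10^7 m³ / 8.018 × 10^5 m³/d = 100.5 d
t = 100.5 d ≈ 0.2753 years

t ≈ 0.275 years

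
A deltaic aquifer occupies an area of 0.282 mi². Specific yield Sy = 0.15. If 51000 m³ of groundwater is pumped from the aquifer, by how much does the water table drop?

A = 0.282 mi² = 7.304 × 10^5 m²
Δh = ΔV / (Sy × A) = 51000 m³ / (0.15 × 7.304 × 10^5 m²) = 0.4655 m

Δh ≈ 0.466 m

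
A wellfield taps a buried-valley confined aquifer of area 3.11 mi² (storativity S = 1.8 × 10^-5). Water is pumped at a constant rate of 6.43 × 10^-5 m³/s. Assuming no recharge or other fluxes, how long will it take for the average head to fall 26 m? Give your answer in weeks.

A = 3.11 mi² = 8.055 × 10^6 m²
ΔV = S × A × Δh = 1.8 × 10^-5 × 8.055 × 10^6 × 26 = 3770 m³
Q = 6.43 × 10^-5 m³/s = 5.556 m³/d
t = ΔV / Q = 3770 m³ / 5.556 m³/d = 678.5 d
t = 678.5 d ≈ 96.94 weeks

t ≈ 96.9 weeks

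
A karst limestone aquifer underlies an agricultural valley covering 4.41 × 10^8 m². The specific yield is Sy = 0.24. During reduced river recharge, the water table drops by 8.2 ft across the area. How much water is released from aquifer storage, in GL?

ΔV ≈ 265 GL

Δh = 8.2 ft = 2.499 m
ΔV = Sy × A × Δh = 0.24 × 4.41 × 10^8 m² × 2.499 m = 2.645 × 10^8 m³
ΔV = 2.645 × 10^8 m³ = 264.5 GL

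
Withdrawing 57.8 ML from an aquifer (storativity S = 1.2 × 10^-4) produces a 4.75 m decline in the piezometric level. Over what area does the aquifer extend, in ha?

ΔV = 57.8 ML = 57800 m³
A = ΔV / (S × Δh) = 57800 / (1.2 × 10^-4 × 4.75) = 1.014 × 10^8 m²
A = 1.014 × 10^8 m² = 10140 ha

A ≈ 10100 ha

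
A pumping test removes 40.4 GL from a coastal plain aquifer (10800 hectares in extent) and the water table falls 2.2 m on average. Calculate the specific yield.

A = 10800 hectares = 1.08 × 10^8 m²
ΔV = 40.4 GL = 4.04 × 10^7 m³
Sy = ΔV / (A × Δh) = 4.04 × 10^7 m³ / (1.08 × 10^8 m² × 2.2 m) = 0.17

Sy ≈ 0.17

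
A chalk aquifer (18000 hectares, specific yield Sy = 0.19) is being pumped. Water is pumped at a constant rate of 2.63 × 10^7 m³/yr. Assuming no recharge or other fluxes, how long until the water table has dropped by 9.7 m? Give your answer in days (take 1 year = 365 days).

A = 18000 hectares = 1.8 × 10^8 m²
ΔV = Sy × A × Δh = 0.19 × 1.8 × 10^8 × 9.7 = 3.317 × 10^8 m³
Q = 2.63 × 10^7 m³/yr = 72050 m³/d
t = ΔV / Q = 3.317 × 10^8 m³ / 72050 m³/d = 4604 d

t ≈ 4600 days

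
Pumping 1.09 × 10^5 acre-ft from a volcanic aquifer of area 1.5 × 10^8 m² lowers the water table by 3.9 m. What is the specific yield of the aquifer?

Sy ≈ 0.23

ΔV = 1.09 × 10^5 acre-ft = 1.344 × 10^8 m³
Sy = ΔV / (A × Δh) = 1.344 × 10^8 m³ / (1.5 × 10^8 m² × 3.9 m) = 0.2298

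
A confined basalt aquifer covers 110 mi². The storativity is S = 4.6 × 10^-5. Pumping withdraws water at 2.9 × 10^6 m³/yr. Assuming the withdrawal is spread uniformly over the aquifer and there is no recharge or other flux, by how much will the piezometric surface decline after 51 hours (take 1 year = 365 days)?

Δh ≈ 1.29 m

A = 110 mi² = 2.849 × 10^8 m²
Q = 2.9 × 10^6 m³/yr = 7945 m³/d
t = 51 hours = 2.125 d
ΔV = Q × t = 7945 m³/d × 2.125 d = 16880 m³
Δh = ΔV / (S × A) = 16880 / (4.6 × 10^-5 × 2.849 × 10^8) = 1.288 m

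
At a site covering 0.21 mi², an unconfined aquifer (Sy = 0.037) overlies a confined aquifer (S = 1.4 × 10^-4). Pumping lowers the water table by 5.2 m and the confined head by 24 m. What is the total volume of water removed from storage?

ΔV ≈ 1.06 × 10^5 m³

A = 0.21 mi² = 5.439 × 10^5 m²
Unconfined: ΔV_u = Sy × A × Δh_u = 0.037 × 5.439 × 10^5 × 5.2 = 1.046 × 10^5 m³
Confined: ΔV_c = S × A × Δh_c = 1.4 × 10^-4 × 5.439 × 10^5 × 24 = 1827 m³
Total ΔV = 1.046 × 10^5 + 1827 = 1.065 × 10^5 m³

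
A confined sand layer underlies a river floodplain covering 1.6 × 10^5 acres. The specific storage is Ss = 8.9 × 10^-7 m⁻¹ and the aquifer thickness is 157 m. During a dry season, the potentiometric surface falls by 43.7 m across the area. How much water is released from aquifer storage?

ΔV ≈ 3.95 × 10^6 m³

S = Ss × b = 8.9 × 10^-7 m⁻¹ × 157 m = 1.397 × 10^-4
A = 1.6 × 10^5 acres = 6.475 × 10^8 m²
ΔV = S × A × Δh = 1.397 × 10^-4 × 6.475 × 10^8 m² × 43.7 m = 3.954 × 10^6 m³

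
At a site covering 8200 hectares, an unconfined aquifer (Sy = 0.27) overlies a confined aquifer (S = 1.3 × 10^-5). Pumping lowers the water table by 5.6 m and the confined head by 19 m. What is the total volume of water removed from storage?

A = 8200 hectares = 8.2 × 10^7 m²
Unconfined: ΔV_u = Sy × A × Δh_u = 0.27 × 8.2 × 10^7 × 5.6 = 1.24 × 10^8 m³
Confined: ΔV_c = S × A × Δh_c = 1.3 × 10^-5 × 8.2 × 10^7 × 19 = 20250 m³
Total ΔV = 1.24 × 10^8 + 20250 = 1.24 × 10^8 m³

ΔV ≈ 1.24 × 10^8 m³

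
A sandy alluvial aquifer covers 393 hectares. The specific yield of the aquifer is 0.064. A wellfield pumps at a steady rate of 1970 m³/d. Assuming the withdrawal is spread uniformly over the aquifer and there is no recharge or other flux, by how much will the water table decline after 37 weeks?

Δh ≈ 2.03 m

A = 393 hectares = 3.93 × 10^6 m²
t = 37 weeks = 259 d
ΔV = Q × t = 1970 m³/d × 259 d = 5.102 × 10^5 m³
Δh = ΔV / (Sy × A) = 5.102 × 10^5 / (0.064 × 3.93 × 10^6) = 2.029 m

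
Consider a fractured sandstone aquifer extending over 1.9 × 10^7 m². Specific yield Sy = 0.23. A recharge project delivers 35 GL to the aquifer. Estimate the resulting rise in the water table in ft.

ΔV = 35 GL = 3.5 × 10^7 m³
Δh = ΔV / (Sy × A) = 3.5 × 10^7 m³ / (0.23 × 1.9 × 10^7 m²) = 8.009 m
Δh = 8.009 m = 26.28 ft

Δh ≈ 26.3 ft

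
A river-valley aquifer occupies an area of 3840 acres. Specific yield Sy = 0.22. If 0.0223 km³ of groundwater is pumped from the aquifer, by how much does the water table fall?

A = 3840 acres = 1.554 × 10^7 m²
ΔV = 0.0223 km³ = 2.23 × 10^7 m³
Δh = ΔV / (Sy × A) = 2.23 × 10^7 m³ / (0.22 × 1.554 × 10^7 m²) = 6.523 m

Δh ≈ 6.52 m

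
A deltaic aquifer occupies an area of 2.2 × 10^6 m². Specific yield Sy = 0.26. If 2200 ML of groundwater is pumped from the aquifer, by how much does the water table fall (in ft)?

Δh ≈ 12.6 ft

ΔV = 2200 ML = 2.2 × 10^6 m³
Δh = ΔV / (Sy × A) = 2.2 × 10^6 m³ / (0.26 × 2.2 × 10^6 m²) = 3.846 m
Δh = 3.846 m = 12.62 ft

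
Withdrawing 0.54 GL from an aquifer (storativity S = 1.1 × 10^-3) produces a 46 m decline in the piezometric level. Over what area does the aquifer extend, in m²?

A ≈ 1.07 × 10^7 m²

ΔV = 0.54 GL = 5.4 × 10^5 m³
A = ΔV / (S × Δh) = 5.4 × 10^5 / (0.0011 × 46) = 1.067 × 10^7 m²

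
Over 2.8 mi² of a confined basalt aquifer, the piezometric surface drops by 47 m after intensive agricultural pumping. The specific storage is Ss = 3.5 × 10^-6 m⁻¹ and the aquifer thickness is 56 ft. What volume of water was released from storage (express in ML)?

ΔV ≈ 20.4 ML

b = 56 ft = 17.07 m
S = Ss × b = 3.5 × 10^-6 m⁻¹ × 17.07 m = 5.974 × 10^-5
A = 2.8 mi² = 7.252 × 10^6 m²
ΔV = S × A × Δh = 5.974 × 10^-5 × 7.252 × 10^6 m² × 47 m = 20360 m³
ΔV = 20360 m³ = 20.36 ML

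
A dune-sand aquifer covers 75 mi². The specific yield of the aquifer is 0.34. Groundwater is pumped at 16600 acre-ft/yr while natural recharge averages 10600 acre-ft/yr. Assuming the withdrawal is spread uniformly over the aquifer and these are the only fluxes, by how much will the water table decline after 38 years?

A = 75 mi² = 1.942 × 10^8 m²
Net abstraction = 16600 − 10600 = 6000 acre-ft/yr
Q_net = 6000 acre-ft/yr = 20280 m³/d
t = 38 years = 13870 d
ΔV = Q × t = 20280 m³/d × 13870 d = 2.812 × 10^8 m³
Δh = ΔV / (Sy × A) = 2.812 × 10^8 / (0.34 × 1.942 × 10^8) = 4.258 m

Δh ≈ 4.26 m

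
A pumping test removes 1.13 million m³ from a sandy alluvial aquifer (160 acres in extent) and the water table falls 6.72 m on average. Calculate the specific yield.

Sy ≈ 0.26

A = 160 acres = 6.475 × 10^5 m²
ΔV = 1.13 million m³ = 1.13 × 10^6 m³
Sy = ΔV / (A × Δh) = 1.13 × 10^6 m³ / (6.475 × 10^5 m² × 6.72 m) = 0.2597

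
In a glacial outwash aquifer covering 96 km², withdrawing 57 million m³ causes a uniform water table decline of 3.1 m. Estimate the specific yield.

A = 96 km² = 9.6 × 10^7 m²
ΔV = 57 million m³ = 5.7 × 10^7 m³
Sy = ΔV / (A × Δh) = 5.7 × 10^7 m³ / (9.6 × 10^7 m² × 3.1 m) = 0.1915

Sy ≈ 0.19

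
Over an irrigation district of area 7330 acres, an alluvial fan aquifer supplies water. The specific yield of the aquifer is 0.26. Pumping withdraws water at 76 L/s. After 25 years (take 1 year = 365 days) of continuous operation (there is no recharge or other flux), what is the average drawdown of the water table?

Δh ≈ 7.77 m

A = 7330 acres = 2.966 × 10^7 m²
Q = 76 L/s = 6566 m³/d
t = 25 years = 9125 d
ΔV = Q × t = 6566 m³/d × 9125 d = 5.992 × 10^7 m³
Δh = ΔV / (Sy × A) = 5.992 × 10^7 / (0.26 × 2.966 × 10^7) = 7.769 m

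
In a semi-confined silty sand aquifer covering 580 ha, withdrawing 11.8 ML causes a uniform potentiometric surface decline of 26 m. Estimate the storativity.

S ≈ 7.8 × 10^-5

A = 580 ha = 5.8 × 10^6 m²
ΔV = 11.8 ML = 11800 m³
S = ΔV / (A × Δh) = 11800 m³ / (5.8 × 10^6 m² × 26 m) = 7.825 × 10^-5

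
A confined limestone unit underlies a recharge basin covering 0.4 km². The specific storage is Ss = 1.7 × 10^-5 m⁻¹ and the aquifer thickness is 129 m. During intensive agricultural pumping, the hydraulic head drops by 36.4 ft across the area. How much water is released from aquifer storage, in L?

ΔV ≈ 9.73 × 10^6 L

S = Ss × b = 1.7 × 10^-5 m⁻¹ × 129 m = 2.193 × 10^-3
A = 0.4 km² = 4 × 10^5 m²
Δh = 36.4 ft = 11.09 m
ΔV = S × A × Δh = 0.002193 × 4 × 10^5 m² × 11.09 m = 9732 m³
ΔV = 9732 m³ = 9.732 × 10^6 L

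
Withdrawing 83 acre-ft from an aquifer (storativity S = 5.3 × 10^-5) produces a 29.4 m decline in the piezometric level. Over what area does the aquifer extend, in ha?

A ≈ 6570 ha

ΔV = 83 acre-ft = 1.024 × 10^5 m³
A = ΔV / (S × Δh) = 1.024 × 10^5 / (5.3 × 10^-5 × 29.4) = 6.57 × 10^7 m²
A = 6.57 × 10^7 m² = 6570 ha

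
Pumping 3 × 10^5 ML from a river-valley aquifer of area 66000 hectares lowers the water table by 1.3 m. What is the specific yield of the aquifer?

Sy ≈ 0.35

A = 66000 hectares = 6.6 × 10^8 m²
ΔV = 3 × 10^5 ML = 3 × 10^8 m³
Sy = ΔV / (A × Δh) = 3 × 10^8 m³ / (6.6 × 10^8 m² × 1.3 m) = 0.3497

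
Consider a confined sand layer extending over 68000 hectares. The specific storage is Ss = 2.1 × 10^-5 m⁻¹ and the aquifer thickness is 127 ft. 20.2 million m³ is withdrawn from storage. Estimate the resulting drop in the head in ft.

b = 127 ft = 38.71 m
S = Ss × b = 2.1 × 10^-5 m⁻¹ × 38.71 m = 8.129 × 10^-4
A = 68000 hectares = 6.8 × 10^8 m²
ΔV = 20.2 million m³ = 2.02 × 10^7 m³
Δh = ΔV / (S × A) = 2.02 × 10^7 m³ / (8.129 × 10^-4 × 6.8 × 10^8 m²) = 36.54 m
Δh = 36.54 m = 119.9 ft

Δh ≈ 120 ft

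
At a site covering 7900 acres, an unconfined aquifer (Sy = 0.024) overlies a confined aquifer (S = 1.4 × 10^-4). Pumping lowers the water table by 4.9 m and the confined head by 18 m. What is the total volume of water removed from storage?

ΔV ≈ 3.84 × 10^6 m³

A = 7900 acres = 3.197 × 10^7 m²
Unconfined: ΔV_u = Sy × A × Δh_u = 0.024 × 3.197 × 10^7 × 4.9 = 3.76 × 10^6 m³
Confined: ΔV_c = S × A × Δh_c = 1.4 × 10^-4 × 3.197 × 10^7 × 18 = 80560 m³
Total ΔV = 3.76 × 10^6 + 80560 = 3.84 × 10^6 m³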